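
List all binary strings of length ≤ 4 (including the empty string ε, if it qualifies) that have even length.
Checking every binary string of length 0 to 4:
  Length 0: accepted: ε | rejected: (none)
  Length 1: accepted: (none) | rejected: 0, 1
  Length 2: accepted: 00, 01, 10, 11 | rejected: (none)
  Length 3: accepted: (none) | rejected: 000, 001, 010, 011, 100, 101, 110, 111
  Length 4: accepted: 0000, 0001, 0010, 0011, 0100, 0101, 0110, 0111, 1000, 1001, 1010, 1011, 1100, 1101, 1110, 1111 | rejected: (none)
Total: 21 string(s).

Final answer: ε, 00, 01, 10, 11, 0000, 0001, 0010, 0011, 0100, 0101, 0110, 0111, 1000, 1001, 1010, 1011, 1100, 1101, 1110, 1111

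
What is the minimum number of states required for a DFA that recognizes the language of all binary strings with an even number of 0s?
Language: binary strings with an even number of 0s
Lower bound (Myhill–Nerode): the prefixes ε, 0 are pairwise distinguishable:
  ε vs 0: suffix ε distinguishes them (ε has zero 0s (accepted), 0 has one 0 (rejected))
So any DFA needs at least 2 states.
Upper bound: a DFA with 2 states exists (one state per class above).
Minimum states: 2

Final answer: 2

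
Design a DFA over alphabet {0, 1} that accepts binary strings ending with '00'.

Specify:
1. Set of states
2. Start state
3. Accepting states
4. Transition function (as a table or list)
One valid DFA (any DFA recognizing the same language is acceptable):
States: {q0, q1, q2}
Start: q0
Accepting: {q2}
Transitions (accepting states marked with *):
State | 0 | 1 | Accepting
-------------------------
q0    | q1 | q0 |  
q1    | q2 | q0 |  
q2    | q2 | q0 | *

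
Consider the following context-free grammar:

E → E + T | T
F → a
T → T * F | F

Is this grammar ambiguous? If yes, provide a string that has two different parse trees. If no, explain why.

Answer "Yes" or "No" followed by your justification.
This is the standard stratified expression grammar: '+' is introduced only by the left-recursive rule E → E + T and '*' only by the left-recursive rule T → T * F, with F → a. For any string, the last '+' must be the one produced at the root E (everything after it is a T containing no '+'), and likewise within each T the last '*' is produced at its root. This fixes the parse tree uniquely (left-associative, '*' binding tighter than '+'), so every string has exactly one parse tree.

Final answer: No - the grammar is unambiguous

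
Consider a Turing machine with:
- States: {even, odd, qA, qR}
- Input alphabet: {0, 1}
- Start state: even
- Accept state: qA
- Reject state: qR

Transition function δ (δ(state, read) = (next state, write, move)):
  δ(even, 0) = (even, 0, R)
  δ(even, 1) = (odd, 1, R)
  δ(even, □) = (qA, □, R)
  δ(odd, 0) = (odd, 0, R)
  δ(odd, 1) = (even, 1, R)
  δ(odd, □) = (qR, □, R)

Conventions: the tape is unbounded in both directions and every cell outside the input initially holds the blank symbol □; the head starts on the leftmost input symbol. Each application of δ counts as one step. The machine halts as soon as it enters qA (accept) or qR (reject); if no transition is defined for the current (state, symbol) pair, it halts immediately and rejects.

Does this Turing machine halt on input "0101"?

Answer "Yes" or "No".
Step 0: [even]0101 (head at position 0)
Step 1: δ(even, 0) = (even, 0, R)  ⊢  0[even]101 (head at position 1)
Step 2: δ(even, 1) = (odd, 1, R)  ⊢  01[odd]01 (head at position 2)
Step 3: δ(odd, 0) = (odd, 0, R)  ⊢  010[odd]1 (head at position 3)
Step 4: δ(odd, 1) = (even, 1, R)  ⊢  0101[even]□ (head at position 4)
Step 5: δ(even, □) = (qA, □, R)  ⊢  0101□[qA]□ (head at position 5)
The machine is in qA, so it halts and accepts.
It halts after 5 steps.

Final answer: Yes - halts after 5 steps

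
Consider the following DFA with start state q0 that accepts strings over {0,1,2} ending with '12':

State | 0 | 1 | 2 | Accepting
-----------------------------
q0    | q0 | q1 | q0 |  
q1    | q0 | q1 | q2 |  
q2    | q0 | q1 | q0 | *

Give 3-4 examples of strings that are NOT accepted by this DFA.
Any strings that end in a non-accepting state work; for example:
"010": q0 → q0 → q1 → q0; q0 is not accepting → rejected
"0002": q0 → q0 → q0 → q0 → q0; q0 is not accepting → rejected
"1201": q0 → q1 → q2 → q0 → q1; q1 is not accepting → rejected
"1222": q0 → q1 → q2 → q0 → q0; q0 is not accepting → rejected

Final answer: "010", "0002", "1201", "1222"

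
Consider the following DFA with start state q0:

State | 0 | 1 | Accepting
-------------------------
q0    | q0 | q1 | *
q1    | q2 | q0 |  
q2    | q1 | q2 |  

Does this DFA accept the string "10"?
Start in q0.
Read '1': q0 → q1
Read '0': q1 → q2
Final state q2 is not accepting, so the string is rejected.

Final answer: No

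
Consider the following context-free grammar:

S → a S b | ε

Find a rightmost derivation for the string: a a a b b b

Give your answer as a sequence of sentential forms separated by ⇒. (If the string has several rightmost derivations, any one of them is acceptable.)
Start with S.
Step 1: the rightmost non-terminal is S; apply S → a S b:  a S b
Step 2: the rightmost non-terminal is S; apply S → a S b:  a a S b b
Step 3: the rightmost non-terminal is S; apply S → a S b:  a a a S b b b
Step 4: the rightmost non-terminal is S; apply S → ε:  a a a b b b

Final answer: S ⇒ a S b ⇒ a a S b b ⇒ a a a S b b b ⇒ a a a b b b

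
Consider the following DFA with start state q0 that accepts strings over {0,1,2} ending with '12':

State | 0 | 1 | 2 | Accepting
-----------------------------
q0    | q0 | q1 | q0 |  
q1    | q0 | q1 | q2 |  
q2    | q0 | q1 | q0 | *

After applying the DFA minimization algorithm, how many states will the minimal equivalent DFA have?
All 3 states are reachable from q0, so none can be removed as unreachable.
Table-filling: first mark every (accepting, non-accepting) pair as distinguishable (accepting: {q2}; non-accepting: {q0, q1}).
Round 1: (q0, q1) on '2' go to q0 and q2, already distinguishable → mark.
Every pair of states is distinguishable, so the DFA is already minimal.
Equivalence classes: {q0}, {q1}, {q2} → 3 states.

Final answer: 3 states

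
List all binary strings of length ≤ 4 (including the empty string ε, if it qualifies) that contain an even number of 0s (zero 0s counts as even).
Checking every binary string of length 0 to 4:
  Length 0: accepted: ε | rejected: (none)
  Length 1: accepted: 1 | rejected: 0
  Length 2: accepted: 00, 11 | rejected: 01, 10
  Length 3: accepted: 001, 010, 100, 111 | rejected: 000, 011, 101, 110
  Length 4: accepted: 0000, 0011, 0101, 0110, 1001, 1010, 1100, 1111 | rejected: 0001, 0010, 0100, 0111, 1000, 1011, 1101, 1110
Total: 16 string(s).

Final answer: ε, 1, 00, 11, 001, 010, 100, 111, 0000, 0011, 0101, 0110, 1001, 1010, 1100, 1111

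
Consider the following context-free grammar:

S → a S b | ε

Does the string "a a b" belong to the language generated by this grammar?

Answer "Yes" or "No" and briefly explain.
Every derivation applies S → a S b some number n of times and then S → ε, producing a^n b^n with equally many a's and b's. The string a a b has two a's but only one b, so it cannot be derived.

Final answer: No - no valid derivation exists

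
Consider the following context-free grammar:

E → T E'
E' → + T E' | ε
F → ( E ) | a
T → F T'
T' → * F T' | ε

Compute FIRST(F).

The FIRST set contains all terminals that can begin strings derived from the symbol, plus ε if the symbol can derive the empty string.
FIRST(F): F → ( E ) contributes '(' and F → a contributes 'a', so FIRST(F) = {(, a}. F is not nullable.

Final answer: {(, a}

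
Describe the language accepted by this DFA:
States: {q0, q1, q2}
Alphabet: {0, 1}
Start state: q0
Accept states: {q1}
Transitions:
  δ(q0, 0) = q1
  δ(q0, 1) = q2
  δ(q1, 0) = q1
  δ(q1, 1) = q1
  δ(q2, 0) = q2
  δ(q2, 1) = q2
Analyzing the DFA structure:
Start state: q0
Accept states: {q1}
Interpreting what each state remembers (checking against the transitions):
  q0: nothing has been read yet
  q1: the first symbol was 0
  q2: the first symbol was 1 (trap state)
  δ(q0, 0): in q0 (nothing has been read yet), after reading 0 we have: the first symbol was 0 → q1
  δ(q0, 1): in q0 (nothing has been read yet), after reading 1 we have: the first symbol was 1 (trap state) → q2
  δ(q1, 0): in q1 (the first symbol was 0), after reading 0 we have: the first symbol was 0 → q1
  δ(q1, 1): in q1 (the first symbol was 0), after reading 1 we have: the first symbol was 0 → q1
  δ(q2, 0): in q2 (the first symbol was 1 (trap state)), after reading 0 we have: the first symbol was 1 (trap state) → q2
  δ(q2, 1): in q2 (the first symbol was 1 (trap state)), after reading 1 we have: the first symbol was 1 (trap state) → q2
A string is accepted iff it ends in {q1}, i.e. the first symbol was 0.
Language: All binary strings starting with 0

Final answer: All binary strings starting with 0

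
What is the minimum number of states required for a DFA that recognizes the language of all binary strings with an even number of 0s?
Language: binary strings with an even number of 0s
Lower bound (Myhill–Nerode): the prefixes ε, 0 are pairwise distinguishable:
  ε vs 0: suffix ε distinguishes them (ε has zero 0s (accepted), 0 has one 0 (rejected))
So any DFA needs at least 2 states.
Upper bound: a DFA with 2 states exists (one state per class above).
Minimum states: 2

Final answer: 2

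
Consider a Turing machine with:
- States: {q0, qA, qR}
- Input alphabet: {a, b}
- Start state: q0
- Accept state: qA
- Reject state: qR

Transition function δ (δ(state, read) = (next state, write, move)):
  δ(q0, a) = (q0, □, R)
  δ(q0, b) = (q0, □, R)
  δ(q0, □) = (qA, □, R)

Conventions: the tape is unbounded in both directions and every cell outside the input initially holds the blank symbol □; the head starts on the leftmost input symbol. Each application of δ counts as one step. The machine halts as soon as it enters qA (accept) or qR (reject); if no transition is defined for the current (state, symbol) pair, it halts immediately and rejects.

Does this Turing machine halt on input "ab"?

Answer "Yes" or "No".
Step 0: [q0]ab (head at position 0)
Step 1: δ(q0, a) = (q0, □, R)  ⊢  □[q0]b (head at position 1)
Step 2: δ(q0, b) = (q0, □, R)  ⊢  □□[q0]□ (head at position 2)
Step 3: δ(q0, □) = (qA, □, R)  ⊢  □□□[qA]□ (head at position 3)
The machine is in qA, so it halts and accepts.
It halts after 3 steps.

Final answer: Yes - halts after 3 steps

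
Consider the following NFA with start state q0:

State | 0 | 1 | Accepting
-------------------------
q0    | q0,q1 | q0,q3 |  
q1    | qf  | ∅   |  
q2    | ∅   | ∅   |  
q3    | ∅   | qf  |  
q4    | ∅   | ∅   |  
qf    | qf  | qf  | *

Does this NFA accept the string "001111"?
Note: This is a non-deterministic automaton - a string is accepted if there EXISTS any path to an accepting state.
Track the set of states the NFA could be in: start {q0}
Read '0': {q0} → {q0, q1}
Read '0': {q0, q1} → {q0, q1, qf}
Read '1': {q0, q1, qf} → {q0, q3, qf}
Read '1': {q0, q3, qf} → {q0, q3, qf}
Read '1': {q0, q3, qf} → {q0, q3, qf}
Read '1': {q0, q3, qf} → {q0, q3, qf}
Final set {q0, q3, qf} contains accepting state(s) {qf} → accepted.

Final answer: Yes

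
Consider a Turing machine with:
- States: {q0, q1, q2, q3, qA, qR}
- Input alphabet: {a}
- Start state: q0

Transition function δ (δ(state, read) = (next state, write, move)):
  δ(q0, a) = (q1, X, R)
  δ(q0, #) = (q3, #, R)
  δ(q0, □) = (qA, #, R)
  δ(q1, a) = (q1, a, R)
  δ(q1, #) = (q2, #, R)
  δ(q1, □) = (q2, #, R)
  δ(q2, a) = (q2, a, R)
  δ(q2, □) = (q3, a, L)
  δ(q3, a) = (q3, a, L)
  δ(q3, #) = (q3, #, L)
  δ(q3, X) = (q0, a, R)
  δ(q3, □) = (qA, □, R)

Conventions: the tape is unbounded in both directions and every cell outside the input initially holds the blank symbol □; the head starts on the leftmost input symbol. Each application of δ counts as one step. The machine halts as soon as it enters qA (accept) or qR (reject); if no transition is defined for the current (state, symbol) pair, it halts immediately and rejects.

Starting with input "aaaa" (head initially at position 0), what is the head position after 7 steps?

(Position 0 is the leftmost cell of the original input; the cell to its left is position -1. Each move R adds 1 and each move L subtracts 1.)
Step 0: [q0]aaaa (head at position 0)
Step 1: δ(q0, a) = (q1, X, R)  ⊢  X[q1]aaa (head at position 1)
Step 2: δ(q1, a) = (q1, a, R)  ⊢  Xa[q1]aa (head at position 2)
Step 3: δ(q1, a) = (q1, a, R)  ⊢  Xaa[q1]a (head at position 3)
Step 4: δ(q1, a) = (q1, a, R)  ⊢  Xaaa[q1]□ (head at position 4)
Step 5: δ(q1, □) = (q2, #, R)  ⊢  Xaaa#[q2]□ (head at position 5)
Step 6: δ(q2, □) = (q3, a, L)  ⊢  Xaaa[q3]#a (head at position 4)
Step 7: δ(q3, #) = (q3, #, L)  ⊢  Xaa[q3]a#a (head at position 3)
Head position after 7 steps: 3

Final answer: Position 3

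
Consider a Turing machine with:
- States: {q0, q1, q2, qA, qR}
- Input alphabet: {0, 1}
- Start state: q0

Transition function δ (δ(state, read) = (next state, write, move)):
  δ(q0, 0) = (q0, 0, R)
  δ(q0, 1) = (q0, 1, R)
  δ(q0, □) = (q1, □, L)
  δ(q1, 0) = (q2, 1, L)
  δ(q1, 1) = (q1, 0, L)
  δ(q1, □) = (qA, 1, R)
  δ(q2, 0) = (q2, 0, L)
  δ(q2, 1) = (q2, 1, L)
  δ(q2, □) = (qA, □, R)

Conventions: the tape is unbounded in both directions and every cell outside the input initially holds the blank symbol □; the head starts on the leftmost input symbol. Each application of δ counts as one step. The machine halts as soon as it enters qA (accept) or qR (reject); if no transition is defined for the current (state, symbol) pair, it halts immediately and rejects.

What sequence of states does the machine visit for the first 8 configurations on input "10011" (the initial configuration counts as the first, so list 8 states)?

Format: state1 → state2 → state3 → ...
Step 0: [q0]10011 (head at position 0)
Step 1: δ(q0, 1) = (q0, 1, R)  ⊢  1[q0]0011 (head at position 1)
Step 2: δ(q0, 0) = (q0, 0, R)  ⊢  10[q0]011 (head at position 2)
Step 3: δ(q0, 0) = (q0, 0, R)  ⊢  100[q0]11 (head at position 3)
Step 4: δ(q0, 1) = (q0, 1, R)  ⊢  1001[q0]1 (head at position 4)
Step 5: δ(q0, 1) = (q0, 1, R)  ⊢  10011[q0]□ (head at position 5)
Step 6: δ(q0, □) = (q1, □, L)  ⊢  1001[q1]1□ (head at position 4)
Step 7: δ(q1, 1) = (q1, 0, L)  ⊢  100[q1]10□ (head at position 3)
Reading off the states of these 8 configurations: q0 → q0 → q0 → q0 → q0 → q0 → q1 → q1

Final answer: q0 → q0 → q0 → q0 → q0 → q0 → q1 → q1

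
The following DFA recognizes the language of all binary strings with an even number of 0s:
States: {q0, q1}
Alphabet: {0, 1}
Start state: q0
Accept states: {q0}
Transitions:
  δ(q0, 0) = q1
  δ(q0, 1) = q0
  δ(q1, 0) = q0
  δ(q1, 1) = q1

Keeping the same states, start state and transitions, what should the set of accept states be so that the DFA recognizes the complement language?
The DFA is complete (every state has a transition on every symbol), so the complement
is recognized by the same DFA with accepting and non-accepting states swapped.
Original accept states: {q0}
Complement accept states = All states - Original accept states
= {q0, q1} - {q0}
= {q1}
Complement language: strings with an ODD number of 0s

Final answer: {q1}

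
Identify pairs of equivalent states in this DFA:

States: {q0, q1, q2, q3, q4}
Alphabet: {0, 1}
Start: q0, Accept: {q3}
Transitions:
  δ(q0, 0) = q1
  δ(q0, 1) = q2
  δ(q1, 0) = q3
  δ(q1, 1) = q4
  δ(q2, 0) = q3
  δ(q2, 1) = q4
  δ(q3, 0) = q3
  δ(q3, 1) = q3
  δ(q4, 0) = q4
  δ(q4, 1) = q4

Using the table-filling algorithm:
Round 0 – mark pairs where exactly one state is accepting: (q0,q3), (q1,q3), (q2,q3), (q3,q4)
Round 1 – newly marked: (q0,q1) [on 0: q1 vs q3, already marked]; (q0,q2) [on 0: q1 vs q3, already marked]; (q1,q4) [on 0: q3 vs q4, already marked]; (q2,q4) [on 0: q3 vs q4, already marked]
Round 2 – newly marked: (q0,q4) [on 0: q1 vs q4, already marked]
No further pairs can be marked.
(q1, q2) unmarked: δ(q1,0)=q3, δ(q2,0)=q3; δ(q1,1)=q4, δ(q2,1)=q4 → equivalent
Equivalent pairs: (q1, q2)

Final answer: Equivalent pairs: (q1, q2)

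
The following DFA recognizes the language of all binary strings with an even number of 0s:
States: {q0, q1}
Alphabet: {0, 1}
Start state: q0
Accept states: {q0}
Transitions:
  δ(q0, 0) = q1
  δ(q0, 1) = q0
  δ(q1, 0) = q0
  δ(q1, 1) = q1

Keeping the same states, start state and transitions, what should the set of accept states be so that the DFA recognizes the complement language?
The DFA is complete (every state has a transition on every symbol), so the complement
is recognized by the same DFA with accepting and non-accepting states swapped.
Original accept states: {q0}
Complement accept states = All states - Original accept states
= {q0, q1} - {q0}
= {q1}
Complement language: strings with an ODD number of 0s

Final answer: {q1}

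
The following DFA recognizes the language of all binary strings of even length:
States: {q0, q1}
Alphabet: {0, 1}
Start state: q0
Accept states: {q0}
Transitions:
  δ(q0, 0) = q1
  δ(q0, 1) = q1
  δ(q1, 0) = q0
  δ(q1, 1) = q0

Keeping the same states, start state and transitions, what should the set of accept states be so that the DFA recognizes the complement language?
The DFA is complete (every state has a transition on every symbol), so the complement
is recognized by the same DFA with accepting and non-accepting states swapped.
Original accept states: {q0}
Complement accept states = All states - Original accept states
= {q0, q1} - {q0}
= {q1}
Complement language: strings of ODD length

Final answer: {q1}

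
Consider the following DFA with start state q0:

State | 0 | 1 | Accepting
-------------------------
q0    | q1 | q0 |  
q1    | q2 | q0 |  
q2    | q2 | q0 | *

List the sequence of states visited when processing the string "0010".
q0 → q1 → q2 → q0 → q1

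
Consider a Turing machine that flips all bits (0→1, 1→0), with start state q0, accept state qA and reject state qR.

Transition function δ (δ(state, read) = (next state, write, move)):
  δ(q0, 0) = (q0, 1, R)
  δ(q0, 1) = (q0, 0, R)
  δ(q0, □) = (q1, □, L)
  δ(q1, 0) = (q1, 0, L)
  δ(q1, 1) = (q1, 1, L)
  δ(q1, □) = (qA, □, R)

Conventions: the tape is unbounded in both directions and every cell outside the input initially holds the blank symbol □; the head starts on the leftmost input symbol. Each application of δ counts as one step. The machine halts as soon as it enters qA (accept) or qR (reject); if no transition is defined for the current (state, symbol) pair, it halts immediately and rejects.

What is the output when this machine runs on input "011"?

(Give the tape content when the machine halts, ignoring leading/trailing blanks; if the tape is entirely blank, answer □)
Step 0: [q0]011 (head at position 0)
Step 1: δ(q0, 0) = (q0, 1, R)  ⊢  1[q0]11 (head at position 1)
Step 2: δ(q0, 1) = (q0, 0, R)  ⊢  10[q0]1 (head at position 2)
Step 3: δ(q0, 1) = (q0, 0, R)  ⊢  100[q0]□ (head at position 3)
Step 4: δ(q0, □) = (q1, □, L)  ⊢  10[q1]0□ (head at position 2)
Step 5: δ(q1, 0) = (q1, 0, L)  ⊢  1[q1]00□ (head at position 1)
Step 6: δ(q1, 0) = (q1, 0, L)  ⊢  [q1]100□ (head at position 0)
Step 7: δ(q1, 1) = (q1, 1, L)  ⊢  [q1]□100□ (head at position -1)
Step 8: δ(q1, □) = (qA, □, R)  ⊢  □[qA]100□ (head at position 0)
The machine is in qA, so it halts and accepts.
Tape content when halted (ignoring surrounding blanks): 100

Final answer: Output: 100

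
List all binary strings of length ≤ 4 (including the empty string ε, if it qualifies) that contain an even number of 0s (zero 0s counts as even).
Checking every binary string of length 0 to 4:
  Length 0: accepted: ε | rejected: (none)
  Length 1: accepted: 1 | rejected: 0
  Length 2: accepted: 00, 11 | rejected: 01, 10
  Length 3: accepted: 001, 010, 100, 111 | rejected: 000, 011, 101, 110
  Length 4: accepted: 0000, 0011, 0101, 0110, 1001, 1010, 1100, 1111 | rejected: 0001, 0010, 0100, 0111, 1000, 1011, 1101, 1110
Total: 16 string(s).

Final answer: ε, 1, 00, 11, 001, 010, 100, 111, 0000, 0011, 0101, 0110, 1001, 1010, 1100, 1111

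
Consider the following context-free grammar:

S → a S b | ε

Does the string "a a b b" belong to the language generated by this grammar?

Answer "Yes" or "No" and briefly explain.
A derivation exists: S ⇒ a S b ⇒ a a S b b ⇒ a a b b (using S → a S b twice, then S → ε).

Final answer: Yes - a valid derivation exists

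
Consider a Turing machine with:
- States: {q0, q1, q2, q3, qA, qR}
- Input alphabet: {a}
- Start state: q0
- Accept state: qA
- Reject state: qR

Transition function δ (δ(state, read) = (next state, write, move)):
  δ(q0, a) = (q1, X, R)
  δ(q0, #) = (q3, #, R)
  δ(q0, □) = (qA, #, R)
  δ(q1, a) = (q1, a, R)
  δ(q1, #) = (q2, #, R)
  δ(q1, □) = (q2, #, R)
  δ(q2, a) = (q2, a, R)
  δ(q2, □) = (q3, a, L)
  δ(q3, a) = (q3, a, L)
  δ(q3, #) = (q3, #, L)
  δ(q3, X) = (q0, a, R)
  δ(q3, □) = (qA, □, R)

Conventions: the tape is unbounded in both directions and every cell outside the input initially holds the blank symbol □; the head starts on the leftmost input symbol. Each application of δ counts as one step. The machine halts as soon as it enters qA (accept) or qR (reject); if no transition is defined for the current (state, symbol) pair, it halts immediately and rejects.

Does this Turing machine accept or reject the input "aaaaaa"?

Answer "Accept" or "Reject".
Trace (configuration after each step, as tape_left[state]tape_right with head position):
Step 0: [q0]aaaaaa (head at position 0)
Step 1: X[q1]aaaaa (head 1)
Step 2: Xa[q1]aaaa (head 2)
Step 3: Xaa[q1]aaa (head 3)
Step 4: Xaaa[q1]aa (head 4)
Step 5: Xaaaa[q1]a (head 5)
Step 6: Xaaaaa[q1]□ (head 6)
Step 7: Xaaaaa#[q2]□ (head 7)
Step 8: Xaaaaa[q3]#a (head 6)
Step 9: Xaaaa[q3]a#a (head 5)
Step 10: Xaaa[q3]aa#a (head 4)
Step 11: Xaa[q3]aaa#a (head 3)
Step 12: Xa[q3]aaaa#a (head 2)
Step 13: X[q3]aaaaa#a (head 1)
Step 14: [q3]Xaaaaa#a (head 0)
Step 15: a[q0]aaaaa#a (head 1)
Step 16: aX[q1]aaaa#a (head 2)
Step 17: aXa[q1]aaa#a (head 3)
Step 18: aXaa[q1]aa#a (head 4)
Step 19: aXaaa[q1]a#a (head 5)
Step 20: aXaaaa[q1]#a (head 6)
Step 21: aXaaaa#[q2]a (head 7)
Step 22: aXaaaa#a[q2]□ (head 8)
Step 23: aXaaaa#[q3]aa (head 7)
Step 24: aXaaaa[q3]#aa (head 6)
Step 25: aXaaa[q3]a#aa (head 5)
Step 26: aXaa[q3]aa#aa (head 4)
Step 27: aXa[q3]aaa#aa (head 3)
Step 28: aX[q3]aaaa#aa (head 2)
Step 29: a[q3]Xaaaa#aa (head 1)
Step 30: aa[q0]aaaa#aa (head 2)
Step 31: aaX[q1]aaa#aa (head 3)
Step 32: aaXa[q1]aa#aa (head 4)
Step 33: aaXaa[q1]a#aa (head 5)
Step 34: aaXaaa[q1]#aa (head 6)
Step 35: aaXaaa#[q2]aa (head 7)
Step 36: aaXaaa#a[q2]a (head 8)
Step 37: aaXaaa#aa[q2]□ (head 9)
Step 38: aaXaaa#a[q3]aa (head 8)
Step 39: aaXaaa#[q3]aaa (head 7)
Step 40: aaXaaa[q3]#aaa (head 6)
Step 41: aaXaa[q3]a#aaa (head 5)
Step 42: aaXa[q3]aa#aaa (head 4)
Step 43: aaX[q3]aaa#aaa (head 3)
Step 44: aa[q3]Xaaa#aaa (head 2)
Step 45: aaa[q0]aaa#aaa (head 3)
Step 46: aaaX[q1]aa#aaa (head 4)
Step 47: aaaXa[q1]a#aaa (head 5)
Step 48: aaaXaa[q1]#aaa (head 6)
Step 49: aaaXaa#[q2]aaa (head 7)
Step 50: aaaXaa#a[q2]aa (head 8)
Step 51: aaaXaa#aa[q2]a (head 9)
Step 52: aaaXaa#aaa[q2]□ (head 10)
Step 53: aaaXaa#aa[q3]aa (head 9)
Step 54: aaaXaa#a[q3]aaa (head 8)
Step 55: aaaXaa#[q3]aaaa (head 7)
Step 56: aaaXaa[q3]#aaaa (head 6)
Step 57: aaaXa[q3]a#aaaa (head 5)
Step 58: aaaX[q3]aa#aaaa (head 4)
Step 59: aaa[q3]Xaa#aaaa (head 3)
Step 60: aaaa[q0]aa#aaaa (head 4)
Step 61: aaaaX[q1]a#aaaa (head 5)
Step 62: aaaaXa[q1]#aaaa (head 6)
Step 63: aaaaXa#[q2]aaaa (head 7)
Step 64: aaaaXa#a[q2]aaa (head 8)
Step 65: aaaaXa#aa[q2]aa (head 9)
Step 66: aaaaXa#aaa[q2]a (head 10)
Step 67: aaaaXa#aaaa[q2]□ (head 11)
Step 68: aaaaXa#aaa[q3]aa (head 10)
Step 69: aaaaXa#aa[q3]aaa (head 9)
Step 70: aaaaXa#a[q3]aaaa (head 8)
Step 71: aaaaXa#[q3]aaaaa (head 7)
Step 72: aaaaXa[q3]#aaaaa (head 6)
Step 73: aaaaX[q3]a#aaaaa (head 5)
Step 74: aaaa[q3]Xa#aaaaa (head 4)
Step 75: aaaaa[q0]a#aaaaa (head 5)
Step 76: aaaaaX[q1]#aaaaa (head 6)
Step 77: aaaaaX#[q2]aaaaa (head 7)
Step 78: aaaaaX#a[q2]aaaa (head 8)
Step 79: aaaaaX#aa[q2]aaa (head 9)
Step 80: aaaaaX#aaa[q2]aa (head 10)
Step 81: aaaaaX#aaaa[q2]a (head 11)
Step 82: aaaaaX#aaaaa[q2]□ (head 12)
Step 83: aaaaaX#aaaa[q3]aa (head 11)
Step 84: aaaaaX#aaa[q3]aaa (head 10)
Step 85: aaaaaX#aa[q3]aaaa (head 9)
Step 86: aaaaaX#a[q3]aaaaa (head 8)
Step 87: aaaaaX#[q3]aaaaaa (head 7)
Step 88: aaaaaX[q3]#aaaaaa (head 6)
Step 89: aaaaa[q3]X#aaaaaa (head 5)
Step 90: aaaaaa[q0]#aaaaaa (head 6)
Step 91: aaaaaa#[q3]aaaaaa (head 7)
Step 92: aaaaaa[q3]#aaaaaa (head 6)
Step 93: aaaaa[q3]a#aaaaaa (head 5)
Step 94: aaaa[q3]aa#aaaaaa (head 4)
Step 95: aaa[q3]aaa#aaaaaa (head 3)
Step 96: aa[q3]aaaa#aaaaaa (head 2)
Step 97: a[q3]aaaaa#aaaaaa (head 1)
Step 98: [q3]aaaaaa#aaaaaa (head 0)
Step 99: [q3]□aaaaaa#aaaaaa (head -1)
Step 100: □[qA]aaaaaa#aaaaaa (head 0)
The machine is in qA, so it halts and accepts.

Final answer: Accept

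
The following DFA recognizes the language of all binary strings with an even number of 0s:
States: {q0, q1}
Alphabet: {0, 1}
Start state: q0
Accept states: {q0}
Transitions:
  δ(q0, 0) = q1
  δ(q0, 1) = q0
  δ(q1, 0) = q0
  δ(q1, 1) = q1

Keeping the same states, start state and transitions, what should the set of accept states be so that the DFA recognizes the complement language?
The DFA is complete (every state has a transition on every symbol), so the complement
is recognized by the same DFA with accepting and non-accepting states swapped.
Original accept states: {q0}
Complement accept states = All states - Original accept states
= {q0, q1} - {q0}
= {q1}
Complement language: strings with an ODD number of 0s

Final answer: {q1}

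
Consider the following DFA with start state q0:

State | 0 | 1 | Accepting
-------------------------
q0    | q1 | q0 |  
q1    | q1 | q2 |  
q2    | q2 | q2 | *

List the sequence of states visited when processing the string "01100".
q0 → q1 → q2 → q2 → q2 → q2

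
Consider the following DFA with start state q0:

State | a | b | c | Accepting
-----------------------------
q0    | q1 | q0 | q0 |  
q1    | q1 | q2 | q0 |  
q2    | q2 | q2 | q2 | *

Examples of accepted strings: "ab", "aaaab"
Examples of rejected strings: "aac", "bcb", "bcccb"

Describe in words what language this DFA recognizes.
strings over {a,b,c} containing 'ab' as substring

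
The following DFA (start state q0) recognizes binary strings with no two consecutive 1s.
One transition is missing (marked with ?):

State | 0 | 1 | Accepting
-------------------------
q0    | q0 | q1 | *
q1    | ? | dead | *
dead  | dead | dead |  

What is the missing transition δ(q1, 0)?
q0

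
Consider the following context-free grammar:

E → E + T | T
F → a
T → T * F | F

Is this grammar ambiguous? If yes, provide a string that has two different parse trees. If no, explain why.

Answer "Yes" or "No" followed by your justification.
This is the standard stratified expression grammar: '+' is introduced only by the left-recursive rule E → E + T and '*' only by the left-recursive rule T → T * F, with F → a. For any string, the last '+' must be the one produced at the root E (everything after it is a T containing no '+'), and likewise within each T the last '*' is produced at its root. This fixes the parse tree uniquely (left-associative, '*' binding tighter than '+'), so every string has exactly one parse tree.

Final answer: No - the grammar is unambiguous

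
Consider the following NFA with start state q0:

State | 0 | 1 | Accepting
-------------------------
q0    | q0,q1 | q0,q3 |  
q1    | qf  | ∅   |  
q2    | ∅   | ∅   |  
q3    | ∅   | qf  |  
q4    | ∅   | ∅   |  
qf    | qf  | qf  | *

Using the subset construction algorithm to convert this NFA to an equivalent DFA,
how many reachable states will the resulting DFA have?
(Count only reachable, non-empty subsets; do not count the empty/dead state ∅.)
Start subset: {q0}
{q0}: on 0 → {q0, q1}, on 1 → {q0, q3}
{q0, q1}: on 0 → {q0, q1, qf}, on 1 → {q0, q3}
{q0, q3}: on 0 → {q0, q1}, on 1 → {q0, q3, qf}
{q0, q1, qf}: on 0 → {q0, q1, qf}, on 1 → {q0, q3, qf}
{q0, q3, qf}: on 0 → {q0, q1, qf}, on 1 → {q0, q3, qf}
Reachable non-empty subsets: {q0}, {q0, q1}, {q0, q3}, {q0, q1, qf}, {q0, q3, qf} — 5 in total.

Final answer: 5 states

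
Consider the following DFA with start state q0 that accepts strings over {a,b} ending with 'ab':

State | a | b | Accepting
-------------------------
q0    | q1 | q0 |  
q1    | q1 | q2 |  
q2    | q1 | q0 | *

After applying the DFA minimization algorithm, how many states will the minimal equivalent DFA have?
All 3 states are reachable from q0, so none can be removed as unreachable.
Table-filling: first mark every (accepting, non-accepting) pair as distinguishable (accepting: {q2}; non-accepting: {q0, q1}).
Round 1: (q0, q1) on 'b' go to q0 and q2, already distinguishable → mark.
Every pair of states is distinguishable, so the DFA is already minimal.
Equivalence classes: {q0}, {q1}, {q2} → 3 states.

Final answer: 3 states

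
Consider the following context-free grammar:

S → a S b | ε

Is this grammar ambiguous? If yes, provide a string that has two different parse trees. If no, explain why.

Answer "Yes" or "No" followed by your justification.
At every step exactly one production applies: if the remaining string to generate is non-empty it starts with a and ends with b, forcing S → a S b; if it is empty, S → ε is forced. Hence each string a^n b^n has exactly one derivation (S → a S b applied n times, then S → ε) and one parse tree.

Final answer: No - the grammar is unambiguous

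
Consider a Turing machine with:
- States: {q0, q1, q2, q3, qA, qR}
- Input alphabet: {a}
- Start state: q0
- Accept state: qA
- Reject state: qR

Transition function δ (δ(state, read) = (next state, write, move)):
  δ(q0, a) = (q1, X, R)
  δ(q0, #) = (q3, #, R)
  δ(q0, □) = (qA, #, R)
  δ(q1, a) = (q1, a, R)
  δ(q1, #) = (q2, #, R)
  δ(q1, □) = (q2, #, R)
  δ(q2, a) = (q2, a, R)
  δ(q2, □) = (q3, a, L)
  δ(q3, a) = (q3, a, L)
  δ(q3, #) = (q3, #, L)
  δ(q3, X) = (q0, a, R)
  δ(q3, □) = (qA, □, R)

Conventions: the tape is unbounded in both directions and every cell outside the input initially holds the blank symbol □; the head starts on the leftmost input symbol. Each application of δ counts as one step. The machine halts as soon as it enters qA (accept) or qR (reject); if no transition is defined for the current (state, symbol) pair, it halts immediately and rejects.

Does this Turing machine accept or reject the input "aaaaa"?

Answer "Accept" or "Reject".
Trace (configuration after each step, as tape_left[state]tape_right with head position):
Step 0: [q0]aaaaa (head at position 0)
Step 1: X[q1]aaaa (head 1)
Step 2: Xa[q1]aaa (head 2)
Step 3: Xaa[q1]aa (head 3)
Step 4: Xaaa[q1]a (head 4)
Step 5: Xaaaa[q1]□ (head 5)
Step 6: Xaaaa#[q2]□ (head 6)
Step 7: Xaaaa[q3]#a (head 5)
Step 8: Xaaa[q3]a#a (head 4)
Step 9: Xaa[q3]aa#a (head 3)
Step 10: Xa[q3]aaa#a (head 2)
Step 11: X[q3]aaaa#a (head 1)
Step 12: [q3]Xaaaa#a (head 0)
Step 13: a[q0]aaaa#a (head 1)
Step 14: aX[q1]aaa#a (head 2)
Step 15: aXa[q1]aa#a (head 3)
Step 16: aXaa[q1]a#a (head 4)
Step 17: aXaaa[q1]#a (head 5)
Step 18: aXaaa#[q2]a (head 6)
Step 19: aXaaa#a[q2]□ (head 7)
Step 20: aXaaa#[q3]aa (head 6)
Step 21: aXaaa[q3]#aa (head 5)
Step 22: aXaa[q3]a#aa (head 4)
Step 23: aXa[q3]aa#aa (head 3)
Step 24: aX[q3]aaa#aa (head 2)
Step 25: a[q3]Xaaa#aa (head 1)
Step 26: aa[q0]aaa#aa (head 2)
Step 27: aaX[q1]aa#aa (head 3)
Step 28: aaXa[q1]a#aa (head 4)
Step 29: aaXaa[q1]#aa (head 5)
Step 30: aaXaa#[q2]aa (head 6)
Step 31: aaXaa#a[q2]a (head 7)
Step 32: aaXaa#aa[q2]□ (head 8)
Step 33: aaXaa#a[q3]aa (head 7)
Step 34: aaXaa#[q3]aaa (head 6)
Step 35: aaXaa[q3]#aaa (head 5)
Step 36: aaXa[q3]a#aaa (head 4)
Step 37: aaX[q3]aa#aaa (head 3)
Step 38: aa[q3]Xaa#aaa (head 2)
Step 39: aaa[q0]aa#aaa (head 3)
Step 40: aaaX[q1]a#aaa (head 4)
Step 41: aaaXa[q1]#aaa (head 5)
Step 42: aaaXa#[q2]aaa (head 6)
Step 43: aaaXa#a[q2]aa (head 7)
Step 44: aaaXa#aa[q2]a (head 8)
Step 45: aaaXa#aaa[q2]□ (head 9)
Step 46: aaaXa#aa[q3]aa (head 8)
Step 47: aaaXa#a[q3]aaa (head 7)
Step 48: aaaXa#[q3]aaaa (head 6)
Step 49: aaaXa[q3]#aaaa (head 5)
Step 50: aaaX[q3]a#aaaa (head 4)
Step 51: aaa[q3]Xa#aaaa (head 3)
Step 52: aaaa[q0]a#aaaa (head 4)
Step 53: aaaaX[q1]#aaaa (head 5)
Step 54: aaaaX#[q2]aaaa (head 6)
Step 55: aaaaX#a[q2]aaa (head 7)
Step 56: aaaaX#aa[q2]aa (head 8)
Step 57: aaaaX#aaa[q2]a (head 9)
Step 58: aaaaX#aaaa[q2]□ (head 10)
Step 59: aaaaX#aaa[q3]aa (head 9)
Step 60: aaaaX#aa[q3]aaa (head 8)
Step 61: aaaaX#a[q3]aaaa (head 7)
Step 62: aaaaX#[q3]aaaaa (head 6)
Step 63: aaaaX[q3]#aaaaa (head 5)
Step 64: aaaa[q3]X#aaaaa (head 4)
Step 65: aaaaa[q0]#aaaaa (head 5)
Step 66: aaaaa#[q3]aaaaa (head 6)
Step 67: aaaaa[q3]#aaaaa (head 5)
Step 68: aaaa[q3]a#aaaaa (head 4)
Step 69: aaa[q3]aa#aaaaa (head 3)
Step 70: aa[q3]aaa#aaaaa (head 2)
Step 71: a[q3]aaaa#aaaaa (head 1)
Step 72: [q3]aaaaa#aaaaa (head 0)
Step 73: [q3]□aaaaa#aaaaa (head -1)
Step 74: □[qA]aaaaa#aaaaa (head 0)
The machine is in qA, so it halts and accepts.

Final answer: Accept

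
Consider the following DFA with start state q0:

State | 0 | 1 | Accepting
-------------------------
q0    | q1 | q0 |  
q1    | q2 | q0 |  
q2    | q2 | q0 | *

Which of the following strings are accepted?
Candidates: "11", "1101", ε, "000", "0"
"11": q0 → q0 → q0; q0 is not accepting → rejected
"1101": q0 → q0 → q0 → q1 → q0; q0 is not accepting → rejected
ε: q0; q0 is not accepting → rejected
"000": q0 → q1 → q2 → q2; q2 is accepting → accepted
"0": q0 → q1; q1 is not accepting → rejected

Final answer: "000"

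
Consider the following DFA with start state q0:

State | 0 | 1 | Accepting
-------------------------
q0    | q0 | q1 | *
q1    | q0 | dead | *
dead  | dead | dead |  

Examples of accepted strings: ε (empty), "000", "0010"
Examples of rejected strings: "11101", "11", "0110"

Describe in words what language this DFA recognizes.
binary strings with no two consecutive 1s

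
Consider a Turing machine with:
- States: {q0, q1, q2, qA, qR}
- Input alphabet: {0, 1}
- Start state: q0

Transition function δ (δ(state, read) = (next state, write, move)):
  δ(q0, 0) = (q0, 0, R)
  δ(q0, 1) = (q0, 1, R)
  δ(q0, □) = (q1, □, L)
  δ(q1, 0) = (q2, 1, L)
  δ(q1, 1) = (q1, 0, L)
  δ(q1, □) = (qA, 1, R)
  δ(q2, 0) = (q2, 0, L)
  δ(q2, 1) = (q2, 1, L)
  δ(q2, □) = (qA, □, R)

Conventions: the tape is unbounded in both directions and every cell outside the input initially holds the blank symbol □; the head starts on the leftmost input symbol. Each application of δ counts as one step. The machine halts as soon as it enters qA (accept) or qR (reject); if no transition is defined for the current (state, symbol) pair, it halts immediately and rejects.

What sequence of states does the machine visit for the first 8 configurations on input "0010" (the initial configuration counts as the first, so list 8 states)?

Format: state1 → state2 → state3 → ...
Step 0: [q0]0010 (head at position 0)
Step 1: δ(q0, 0) = (q0, 0, R)  ⊢  0[q0]010 (head at position 1)
Step 2: δ(q0, 0) = (q0, 0, R)  ⊢  00[q0]10 (head at position 2)
Step 3: δ(q0, 1) = (q0, 1, R)  ⊢  001[q0]0 (head at position 3)
Step 4: δ(q0, 0) = (q0, 0, R)  ⊢  0010[q0]□ (head at position 4)
Step 5: δ(q0, □) = (q1, □, L)  ⊢  001[q1]0□ (head at position 3)
Step 6: δ(q1, 0) = (q2, 1, L)  ⊢  00[q2]11□ (head at position 2)
Step 7: δ(q2, 1) = (q2, 1, L)  ⊢  0[q2]011□ (head at position 1)
Reading off the states of these 8 configurations: q0 → q0 → q0 → q0 → q0 → q1 → q2 → q2

Final answer: q0 → q0 → q0 → q0 → q0 → q1 → q2 → q2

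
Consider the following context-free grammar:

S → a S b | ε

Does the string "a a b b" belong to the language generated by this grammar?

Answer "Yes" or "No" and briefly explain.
A derivation exists: S ⇒ a S b ⇒ a a S b b ⇒ a a b b (using S → a S b twice, then S → ε).

Final answer: Yes - a valid derivation exists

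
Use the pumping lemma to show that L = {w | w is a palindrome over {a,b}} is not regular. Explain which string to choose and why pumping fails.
Language: L = {w | w is a palindrome over {a,b}} (strings that read the same forwards and backwards)
Step 1: Assume for contradiction that L is regular, with pumping length p.
Step 2: Choose s = a^p b a^p. Then s ∈ L (it reads the same forwards and backwards) and |s| ≥ p.
Step 3: Consider any decomposition s = xyz with |xy| ≤ p and |y| > 0. Since |xy| ≤ p and the first p symbols of s are all a's, y = a^k for some k with 1 ≤ k ≤ p.
Step 4: Pumping up (i = 2): xy²z = a^(p+k) b a^p. Its reverse is a^p b a^(p+k) ≠ a^(p+k) b a^p (the single b is no longer in the middle), so xy²z is not a palindrome and xy²z ∉ L.
This contradicts the pumping lemma, so L is not regular.

Final answer: Choose s = a^p b a^p. Since |xy| ≤ p, y = a^k with k ≥ 1. Then xy²z = a^(p+k) b a^p is not a palindrome, so ∉ L.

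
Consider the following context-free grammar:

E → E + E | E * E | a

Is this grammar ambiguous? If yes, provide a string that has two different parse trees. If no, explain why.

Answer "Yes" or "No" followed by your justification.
Two different leftmost derivations of a + a * a:
  (1) E ⇒ E + E ⇒ a + E ⇒ a + E * E ⇒ a + a * E ⇒ a + a * a   (tree groups a + (a * a))
  (2) E ⇒ E * E ⇒ E + E * E ⇒ a + E * E ⇒ a + a * E ⇒ a + a * a   (tree groups (a + a) * a)
Two distinct leftmost derivations = two distinct parse trees, so the grammar is ambiguous.

Final answer: Yes - the string 'a + a * a' has two distinct leftmost derivations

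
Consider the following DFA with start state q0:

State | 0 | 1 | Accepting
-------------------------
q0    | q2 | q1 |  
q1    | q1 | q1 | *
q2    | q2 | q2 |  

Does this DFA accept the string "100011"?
Start in q0.
Read '1': q0 → q1
Read '0': q1 → q1
Read '0': q1 → q1
Read '0': q1 → q1
Read '1': q1 → q1
Read '1': q1 → q1
Final state q1 is accepting, so the string is accepted.

Final answer: Yes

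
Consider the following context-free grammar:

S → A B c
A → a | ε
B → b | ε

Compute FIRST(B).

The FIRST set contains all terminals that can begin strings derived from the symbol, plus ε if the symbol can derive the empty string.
B → b contributes b; B → ε makes B nullable, contributing ε. FIRST(B) = {b, ε}.

Final answer: {b, ε}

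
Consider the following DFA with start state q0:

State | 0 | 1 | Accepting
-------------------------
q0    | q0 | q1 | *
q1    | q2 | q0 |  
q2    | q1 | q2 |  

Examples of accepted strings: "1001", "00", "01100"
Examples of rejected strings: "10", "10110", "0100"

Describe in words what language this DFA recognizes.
binary numbers divisible by 3 (treating the string as a binary integer; leading zeros allowed, the empty string counts as 0)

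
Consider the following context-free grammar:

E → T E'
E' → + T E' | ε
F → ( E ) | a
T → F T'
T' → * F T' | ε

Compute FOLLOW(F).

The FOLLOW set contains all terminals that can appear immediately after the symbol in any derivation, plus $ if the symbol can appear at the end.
Useful FIRST sets: FIRST(E') = {+, ε}, FIRST(T') = {*, ε} (both E' and T' are nullable).
FOLLOW(E): E is the start symbol → $; E appears in F → ( E ) followed by ')' → FOLLOW(E) = {), $}.
FOLLOW(E'): E' appears at the right end of E → T E' and of E' → + T E', so FOLLOW(E') ⊇ FOLLOW(E) (the second occurrence adds nothing new). FOLLOW(E') = {), $}.
FOLLOW(T): in E → T E' and E' → + T E', T is followed by E': add FIRST(E') minus ε = {+}; since E' is nullable, also add FOLLOW(E) and FOLLOW(E') = {), $}. FOLLOW(T) = {+, ), $}.
FOLLOW(T'): T' appears at the right end of T → F T' and of T' → * F T', so FOLLOW(T') = FOLLOW(T) = {+, ), $}.
FOLLOW(F): in T → F T' and T' → * F T', F is followed by T': add FIRST(T') minus ε = {*}; since T' is nullable, also add FOLLOW(T) and FOLLOW(T') = {+, ), $}. FOLLOW(F) = {*, +, ), $}.

Final answer: {$, ), *, +}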